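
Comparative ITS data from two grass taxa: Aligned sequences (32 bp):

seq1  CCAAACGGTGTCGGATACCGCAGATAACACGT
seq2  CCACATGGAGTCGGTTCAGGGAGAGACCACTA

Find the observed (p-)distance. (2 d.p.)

The sequences differ at 12 of 32 positions.
p = 12/32 = 0.375 ≈ 0.38 (to 2 d.p.).

0.38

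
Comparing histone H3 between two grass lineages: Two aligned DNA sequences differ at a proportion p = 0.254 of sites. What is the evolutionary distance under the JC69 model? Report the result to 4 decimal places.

d = −(3/4) ln(1 − 4p/3) = −0.75 ln(1 − 0.338667) = −0.75 ln(0.661333)
  = −0.75 × (-0.413498) = 0.310124 substitutions/site.

0.3101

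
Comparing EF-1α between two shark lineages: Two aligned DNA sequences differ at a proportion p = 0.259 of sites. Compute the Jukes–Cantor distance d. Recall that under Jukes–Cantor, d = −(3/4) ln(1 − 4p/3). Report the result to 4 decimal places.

d = −(3/4) ln(1 − 4p/3) = −0.75 ln(1 − 0.345333) = −0.75 ln(0.654667)
  = −0.75 × (-0.423629) = 0.317722 substitutions/site.

0.3177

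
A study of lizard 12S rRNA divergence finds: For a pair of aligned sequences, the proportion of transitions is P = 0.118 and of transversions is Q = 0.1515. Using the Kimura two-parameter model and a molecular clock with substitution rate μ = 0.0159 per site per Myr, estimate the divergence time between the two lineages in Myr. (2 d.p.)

10.55

Under the Kimura two-parameter model, d = −½ ln(1 − 2P − Q) − ¼ ln(1 − 2Q).
1 − 2P − Q = 0.6125, giving −½ ln(0.6125) = 0.245103.
1 − 2Q = 0.697, giving −¼ ln(0.697) = 0.090242.
d = 0.245103 + 0.090242 = 0.335345.
Under a molecular clock d = 2μt, so t = d/(2μ) = 0.335345 / (2 × 0.0159) = 10.55 Myr.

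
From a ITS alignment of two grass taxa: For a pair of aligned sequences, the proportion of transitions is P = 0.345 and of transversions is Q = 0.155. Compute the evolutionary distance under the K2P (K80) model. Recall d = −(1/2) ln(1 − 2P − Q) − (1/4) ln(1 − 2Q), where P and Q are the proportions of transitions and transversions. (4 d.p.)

Under the Kimura two-parameter model, d = −½ ln(1 − 2P − Q) − ¼ ln(1 − 2Q).
1 − 2P − Q = 0.155, giving −½ ln(0.155) = 0.932165.
1 − 2Q = 0.69, giving −¼ ln(0.69) = 0.092766.
d = 0.932165 + 0.092766 = 1.024931.

1.0249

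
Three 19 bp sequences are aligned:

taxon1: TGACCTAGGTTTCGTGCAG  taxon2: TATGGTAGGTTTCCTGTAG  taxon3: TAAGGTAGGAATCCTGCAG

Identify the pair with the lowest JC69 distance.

taxon1–taxon2: 6/19 differ, p = 0.316, d = 0.410.
taxon1–taxon3: 6/19 differ, p = 0.316, d = 0.410.
taxon2–taxon3: 4/19 differ, p = 0.211, d = 0.247.
The smallest distance is between taxon2 and taxon3.

taxon2 and taxon3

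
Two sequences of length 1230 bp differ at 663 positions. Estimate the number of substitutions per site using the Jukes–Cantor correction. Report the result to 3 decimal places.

0.951

p = 663/1230 ≈ 0.539024.
d = −(3/4) ln(1 − 4p/3) = −0.75 ln(1 − 0.718699) = −0.75 ln(0.281301)
  = −0.75 × (-1.268330) = 0.951248 substitutions/site.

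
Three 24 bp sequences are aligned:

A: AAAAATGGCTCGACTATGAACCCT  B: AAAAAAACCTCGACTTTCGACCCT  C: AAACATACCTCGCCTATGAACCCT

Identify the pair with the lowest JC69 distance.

A–B: 6/24 differ, p = 0.250, d = 0.304.
A–C: 4/24 differ, p = 0.167, d = 0.188.
B–C: 6/24 differ, p = 0.250, d = 0.304.
The smallest distance is between A and C.

A and C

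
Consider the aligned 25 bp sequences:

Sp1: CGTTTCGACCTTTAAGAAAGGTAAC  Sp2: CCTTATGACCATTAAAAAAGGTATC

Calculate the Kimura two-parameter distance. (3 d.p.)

0.289

Of 25 sites, 2 differences are transitions and 4 are transversions, so P = 2/25 = 0.08 and Q = 4/25 = 0.16.
Under the Kimura two-parameter model, d = −½ ln(1 − 2P − Q) − ¼ ln(1 − 2Q).
1 − 2P − Q = 0.68, giving −½ ln(0.68) = 0.192831.
1 − 2Q = 0.68, giving −¼ ln(0.68) = 0.096416.
d = 0.192831 + 0.096416 = 0.289247.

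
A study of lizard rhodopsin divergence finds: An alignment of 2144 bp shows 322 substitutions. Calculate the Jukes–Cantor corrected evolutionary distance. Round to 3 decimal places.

0.168

p = 322/2144 ≈ 0.150187.
d = −(3/4) ln(1 − 4p/3) = −0.75 ln(1 − 0.200249) = −0.75 ln(0.799751)
  = −0.75 × (-0.223455) = 0.167591 substitutions/site.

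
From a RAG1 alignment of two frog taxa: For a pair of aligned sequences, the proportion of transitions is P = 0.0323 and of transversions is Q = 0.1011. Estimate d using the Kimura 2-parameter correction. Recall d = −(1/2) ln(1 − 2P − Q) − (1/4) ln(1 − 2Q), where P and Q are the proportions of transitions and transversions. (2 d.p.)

0.15

Under the Kimura two-parameter model, d = −½ ln(1 − 2P − Q) − ¼ ln(1 − 2Q).
1 − 2P − Q = 0.8343, giving −½ ln(0.8343) = 0.090581.
1 − 2Q = 0.7978, giving −¼ ln(0.7978) = 0.056474.
d = 0.090581 + 0.056474 = 0.147055.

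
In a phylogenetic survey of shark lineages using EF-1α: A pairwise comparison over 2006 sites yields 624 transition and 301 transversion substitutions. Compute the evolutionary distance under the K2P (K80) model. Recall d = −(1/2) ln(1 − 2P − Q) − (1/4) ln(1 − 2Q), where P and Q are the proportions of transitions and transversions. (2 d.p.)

0.83

P = 624/2006 ≈ 0.311067 and Q = 301/2006 ≈ 0.15005.
Under the Kimura two-parameter model, d = −½ ln(1 − 2P − Q) − ¼ ln(1 − 2Q).
1 − 2P − Q = 0.227816, giving −½ ln(0.227816) = 0.739608.
1 − 2Q = 0.6999, giving −¼ ln(0.6999) = 0.089204.
d = 0.739608 + 0.089204 = 0.828812.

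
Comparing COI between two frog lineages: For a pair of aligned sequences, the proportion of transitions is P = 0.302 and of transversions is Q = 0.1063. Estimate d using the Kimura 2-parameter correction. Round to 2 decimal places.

Under the Kimura two-parameter model, d = −½ ln(1 − 2P − Q) − ¼ ln(1 − 2Q).
1 − 2P − Q = 0.2897, giving −½ ln(0.2897) = 0.619455.
1 − 2Q = 0.7874, giving −¼ ln(0.7874) = 0.059755.
d = 0.619455 + 0.059755 = 0.679210.

0.68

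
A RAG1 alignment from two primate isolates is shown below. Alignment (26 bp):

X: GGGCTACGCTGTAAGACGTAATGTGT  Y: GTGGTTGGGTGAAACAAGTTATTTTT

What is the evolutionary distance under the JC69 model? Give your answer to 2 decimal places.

The sequences differ at 11 of 26 sites, so p = 11/26 ≈ 0.423077.
d = −(3/4) ln(1 − 4p/3) = −0.75 ln(1 − 0.564103) = −0.75 ln(0.435897)
  = −0.75 × (-0.830349) = 0.622762 substitutions/site.

0.62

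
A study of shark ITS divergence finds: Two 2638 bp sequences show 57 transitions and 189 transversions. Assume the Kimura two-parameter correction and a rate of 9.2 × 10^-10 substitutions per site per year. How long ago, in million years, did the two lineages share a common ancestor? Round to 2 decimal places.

54.17

P = 57/2638 ≈ 0.021607 and Q = 189/2638 ≈ 0.071645.
Under the Kimura two-parameter model, d = −½ ln(1 − 2P − Q) − ¼ ln(1 − 2Q).
1 − 2P − Q = 0.885141, giving −½ ln(0.885141) = 0.061004.
1 − 2Q = 0.85671, giving −¼ ln(0.85671) = 0.038664.
d = 0.061004 + 0.038664 = 0.099668.
Under a molecular clock d = 2μt, so t = d/(2μ) = 0.099668 / (2 × 9.2 × 10^-10) = 54.17 million years.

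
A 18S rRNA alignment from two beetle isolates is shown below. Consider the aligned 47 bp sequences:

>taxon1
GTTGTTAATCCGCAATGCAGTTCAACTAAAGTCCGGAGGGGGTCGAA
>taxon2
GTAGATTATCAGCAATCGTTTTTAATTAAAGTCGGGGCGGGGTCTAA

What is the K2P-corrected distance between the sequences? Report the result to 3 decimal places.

Of 47 sites, 3 differences are transitions and 11 are transversions, so P = 3/47 ≈ 0.06383 and Q = 11/47 ≈ 0.234043.
Under the Kimura two-parameter model, d = −½ ln(1 − 2P − Q) − ¼ ln(1 − 2Q).
1 − 2P − Q = 0.638297, giving −½ ln(0.638297) = 0.224476.
1 − 2Q = 0.531914, giving −¼ ln(0.531914) = 0.157818.
d = 0.224476 + 0.157818 = 0.382294.

0.382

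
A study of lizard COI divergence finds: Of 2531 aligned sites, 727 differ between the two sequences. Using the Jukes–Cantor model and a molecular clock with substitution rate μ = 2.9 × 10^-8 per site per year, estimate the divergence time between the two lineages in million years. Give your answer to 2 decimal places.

p = 727/2531 ≈ 0.287238.
d = −(3/4) ln(1 − 4p/3) = −0.75 ln(1 − 0.382984) = −0.75 ln(0.617016)
  = −0.75 × (-0.482860) = 0.362145 substitutions/site.
Under a molecular clock d = 2μt, so t = d/(2μ) = 0.362145 / (2 × 2.9 × 10^-8) = 6.24 million years.

6.24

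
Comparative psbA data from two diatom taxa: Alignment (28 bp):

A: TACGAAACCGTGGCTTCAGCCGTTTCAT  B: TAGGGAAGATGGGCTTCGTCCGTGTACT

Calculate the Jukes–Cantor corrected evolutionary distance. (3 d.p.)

The sequences differ at 11 of 28 sites, so p = 11/28 ≈ 0.392857.
d = −(3/4) ln(1 − 4p/3) = −0.75 ln(1 − 0.523809) = −0.75 ln(0.476191)
  = −0.75 × (-0.741936) = 0.556452 substitutions/site.

0.556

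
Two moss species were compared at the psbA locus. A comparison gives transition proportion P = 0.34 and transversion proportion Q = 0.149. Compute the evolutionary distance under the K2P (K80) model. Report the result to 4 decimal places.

Under the Kimura two-parameter model, d = −½ ln(1 − 2P − Q) − ¼ ln(1 − 2Q).
1 − 2P − Q = 0.171, giving −½ ln(0.171) = 0.883046.
1 − 2Q = 0.702, giving −¼ ln(0.702) = 0.088455.
d = 0.883046 + 0.088455 = 0.971501.

0.9715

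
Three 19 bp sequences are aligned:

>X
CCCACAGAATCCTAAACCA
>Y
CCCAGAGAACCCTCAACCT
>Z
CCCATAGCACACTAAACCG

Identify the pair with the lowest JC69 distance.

X–Y: 4/19 differ, p = 0.211, d = 0.247.
X–Z: 5/19 differ, p = 0.263, d = 0.324.
Y–Z: 5/19 differ, p = 0.263, d = 0.324.
The smallest distance is between X and Y.

X and Y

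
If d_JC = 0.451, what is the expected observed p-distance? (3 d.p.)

0.339

p = (3/4)(1 − e^(−4d/3)) = 0.75 × (1 − e^(-0.601333)) = 0.75 × (1 − 0.548081) = 0.338939.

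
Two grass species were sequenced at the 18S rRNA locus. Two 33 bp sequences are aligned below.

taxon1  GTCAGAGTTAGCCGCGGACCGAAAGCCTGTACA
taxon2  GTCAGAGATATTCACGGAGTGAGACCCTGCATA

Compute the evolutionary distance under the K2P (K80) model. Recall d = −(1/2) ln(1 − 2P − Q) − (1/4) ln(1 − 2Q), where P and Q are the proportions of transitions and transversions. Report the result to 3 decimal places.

0.401

Of 33 sites, 6 differences are transitions and 4 are transversions, so P = 6/33 ≈ 0.181818 and Q = 4/33 ≈ 0.121212.
Under the Kimura two-parameter model, d = −½ ln(1 − 2P − Q) − ¼ ln(1 − 2Q).
1 − 2P − Q = 0.515152, giving −½ ln(0.515152) = 0.331647.
1 − 2Q = 0.757576, giving −¼ ln(0.757576) = 0.069408.
d = 0.331647 + 0.069408 = 0.401055.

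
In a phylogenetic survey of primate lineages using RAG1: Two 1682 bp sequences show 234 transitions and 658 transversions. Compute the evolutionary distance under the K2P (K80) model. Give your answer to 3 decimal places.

0.935

P = 234/1682 ≈ 0.13912 and Q = 658/1682 ≈ 0.391201.
Under the Kimura two-parameter model, d = −½ ln(1 − 2P − Q) − ¼ ln(1 − 2Q).
1 − 2P − Q = 0.330559, giving −½ ln(0.330559) = 0.553485.
1 − 2Q = 0.217598, giving −¼ ln(0.217598) = 0.381276.
d = 0.553485 + 0.381276 = 0.934761.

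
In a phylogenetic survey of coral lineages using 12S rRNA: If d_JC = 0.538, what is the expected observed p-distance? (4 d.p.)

p = (3/4)(1 − e^(−4d/3)) = 0.75 × (1 − e^(-0.717333)) = 0.75 × (1 − 0.488052) = 0.383961.

0.3840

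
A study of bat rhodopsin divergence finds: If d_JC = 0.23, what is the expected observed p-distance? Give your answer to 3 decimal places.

0.198

p = (3/4)(1 − e^(−4d/3)) = 0.75 × (1 − e^(-0.306667)) = 0.75 × (1 − 0.735896) = 0.198078.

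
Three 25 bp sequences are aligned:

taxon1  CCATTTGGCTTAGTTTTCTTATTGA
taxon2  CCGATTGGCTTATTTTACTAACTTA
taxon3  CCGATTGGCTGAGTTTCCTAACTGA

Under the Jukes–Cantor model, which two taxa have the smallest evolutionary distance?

taxon2 and taxon3

taxon1–taxon2: 7/25 differ, p = 0.280, d = 0.351.
taxon1–taxon3: 6/25 differ, p = 0.240, d = 0.289.
taxon2–taxon3: 4/25 differ, p = 0.160, d = 0.180.
The smallest distance is between taxon2 and taxon3.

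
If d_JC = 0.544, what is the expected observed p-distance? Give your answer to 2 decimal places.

p = (3/4)(1 − e^(−4d/3)) = 0.75 × (1 − e^(-0.725333)) = 0.75 × (1 − 0.484163) = 0.386878.

0.39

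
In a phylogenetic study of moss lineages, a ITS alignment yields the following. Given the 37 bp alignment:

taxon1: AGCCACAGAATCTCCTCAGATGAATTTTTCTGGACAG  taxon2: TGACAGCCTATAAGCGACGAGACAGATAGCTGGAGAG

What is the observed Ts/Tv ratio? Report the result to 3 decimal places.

Transitions are A↔G and C↔T; transversions are all other mismatches.
Transitions: 1. Transversions: 19.
R = 1/19 = 0.052631… ≈ 0.053 (to 3 d.p.).

0.053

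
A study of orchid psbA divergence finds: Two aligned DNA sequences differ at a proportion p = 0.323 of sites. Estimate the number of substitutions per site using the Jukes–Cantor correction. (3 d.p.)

0.422

d = −(3/4) ln(1 − 4p/3) = −0.75 ln(1 − 0.430667) = −0.75 ln(0.569333)
  = −0.75 × (-0.563290) = 0.422468 substitutions/site.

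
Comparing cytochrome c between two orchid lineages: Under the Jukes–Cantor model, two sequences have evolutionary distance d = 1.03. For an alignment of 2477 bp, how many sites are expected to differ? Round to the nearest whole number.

1387

Invert JC69: p = (3/4)(1 − e^(−4d/3)) = 0.75 × (1 − e^(-1.373333)) = 0.75 × (1 − 0.253261) = 0.560054.
Expected differing sites = pL ≈ 0.560054 × 2477 = 1387.253758 ≈ 1387.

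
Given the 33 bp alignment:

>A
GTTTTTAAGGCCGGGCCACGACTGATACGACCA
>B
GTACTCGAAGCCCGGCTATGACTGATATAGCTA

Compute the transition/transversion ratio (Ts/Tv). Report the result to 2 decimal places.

Transitions are A↔G and C↔T; transversions are all other mismatches.
Transitions: 10. Transversions: 2.
R = 10/2 = 5.00.

5.00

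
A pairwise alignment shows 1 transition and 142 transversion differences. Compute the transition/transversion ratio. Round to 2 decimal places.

R = 1/142 = 0.007042… ≈ 0.01 (to 2 d.p.).

0.01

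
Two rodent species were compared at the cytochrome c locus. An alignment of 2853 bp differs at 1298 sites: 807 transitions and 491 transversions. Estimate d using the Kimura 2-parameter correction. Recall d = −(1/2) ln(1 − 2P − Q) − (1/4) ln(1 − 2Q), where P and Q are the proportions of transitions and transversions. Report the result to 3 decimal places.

P = 807/2853 ≈ 0.28286 and Q = 491/2853 ≈ 0.1721.
Under the Kimura two-parameter model, d = −½ ln(1 − 2P − Q) − ¼ ln(1 − 2Q).
1 − 2P − Q = 0.26218, giving −½ ln(0.26218) = 0.669362.
1 − 2Q = 0.6558, giving −¼ ln(0.6558) = 0.105475.
d = 0.669362 + 0.105475 = 0.774837.

0.775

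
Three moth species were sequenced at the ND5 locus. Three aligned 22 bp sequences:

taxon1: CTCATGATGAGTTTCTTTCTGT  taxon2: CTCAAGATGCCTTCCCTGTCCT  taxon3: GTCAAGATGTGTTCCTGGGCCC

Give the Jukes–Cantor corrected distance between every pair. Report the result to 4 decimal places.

taxon1–taxon2: 9/22 sites differ → p ≈ 0.409091, d = −0.75 ln(1 − 0.545455) = 0.591344 ≈ 0.5913.
taxon1–taxon3: 10/22 sites differ → p ≈ 0.454545, d = −0.75 ln(1 − 0.60606) = 0.698667 ≈ 0.6987.
taxon2–taxon3: 7/22 sites differ → p ≈ 0.318182, d = −0.75 ln(1 − 0.424243) = 0.414052 ≈ 0.4141.

d(taxon1,taxon2) = 0.5913, d(taxon1,taxon3) = 0.6987, d(taxon2,taxon3) = 0.4141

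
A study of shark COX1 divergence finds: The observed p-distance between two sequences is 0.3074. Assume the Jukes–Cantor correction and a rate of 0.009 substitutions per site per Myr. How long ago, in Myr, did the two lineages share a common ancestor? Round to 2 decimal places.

d = −(3/4) ln(1 − 4p/3) = −0.75 ln(1 − 0.409867) = −0.75 ln(0.590133)
  = −0.75 × (-0.527407) = 0.395555 substitutions/site.
Under a molecular clock d = 2μt, so t = d/(2μ) = 0.395555 / (2 × 0.009) = 21.98 Myr.

21.98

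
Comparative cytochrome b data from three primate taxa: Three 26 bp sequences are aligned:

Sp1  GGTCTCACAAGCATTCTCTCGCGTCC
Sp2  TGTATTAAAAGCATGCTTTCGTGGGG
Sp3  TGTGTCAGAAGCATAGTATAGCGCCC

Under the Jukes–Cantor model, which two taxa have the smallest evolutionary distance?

Sp1 and Sp3

Sp1–Sp2: 10/26 differ, p = 0.385, d = 0.539.
Sp1–Sp3: 8/26 differ, p = 0.308, d = 0.396.
Sp2–Sp3: 11/26 differ, p = 0.423, d = 0.623.
The smallest distance is between Sp1 and Sp3.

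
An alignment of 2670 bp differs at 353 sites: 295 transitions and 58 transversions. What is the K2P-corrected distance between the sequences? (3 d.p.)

P = 295/2670 ≈ 0.110487 and Q = 58/2670 ≈ 0.021723.
Under the Kimura two-parameter model, d = −½ ln(1 − 2P − Q) − ¼ ln(1 − 2Q).
1 − 2P − Q = 0.757303, giving −½ ln(0.757303) = 0.138996.
1 − 2Q = 0.956554, giving −¼ ln(0.956554) = 0.011105.
d = 0.138996 + 0.011105 = 0.150101.

0.150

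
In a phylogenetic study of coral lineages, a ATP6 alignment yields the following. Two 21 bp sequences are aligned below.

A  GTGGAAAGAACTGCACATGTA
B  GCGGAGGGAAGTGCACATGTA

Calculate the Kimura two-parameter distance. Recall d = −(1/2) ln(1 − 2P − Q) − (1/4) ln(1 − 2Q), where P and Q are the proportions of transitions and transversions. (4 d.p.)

Of 21 sites, 3 differences are transitions and 1 are transversions, so P = 3/21 ≈ 0.142857 and Q = 1/21 ≈ 0.047619.
Under the Kimura two-parameter model, d = −½ ln(1 − 2P − Q) − ¼ ln(1 − 2Q).
1 − 2P − Q = 0.666667, giving −½ ln(0.666667) = 0.202732.
1 − 2Q = 0.904762, giving −¼ ln(0.904762) = 0.025021.
d = 0.202732 + 0.025021 = 0.227753.

0.2278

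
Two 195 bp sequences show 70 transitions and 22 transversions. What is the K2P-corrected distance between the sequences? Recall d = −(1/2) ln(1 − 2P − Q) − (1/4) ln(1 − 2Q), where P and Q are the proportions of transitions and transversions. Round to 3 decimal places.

0.952

P = 70/195 ≈ 0.358974 and Q = 22/195 ≈ 0.112821.
Under the Kimura two-parameter model, d = −½ ln(1 − 2P − Q) − ¼ ln(1 − 2Q).
1 − 2P − Q = 0.169231, giving −½ ln(0.169231) = 0.888245.
1 − 2Q = 0.774358, giving −¼ ln(0.774358) = 0.063930.
d = 0.888245 + 0.063930 = 0.952175.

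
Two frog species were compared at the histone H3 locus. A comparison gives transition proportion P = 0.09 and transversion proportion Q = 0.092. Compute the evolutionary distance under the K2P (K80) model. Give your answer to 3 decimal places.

0.210

Under the Kimura two-parameter model, d = −½ ln(1 − 2P − Q) − ¼ ln(1 − 2Q).
1 − 2P − Q = 0.728, giving −½ ln(0.728) = 0.158727.
1 − 2Q = 0.816, giving −¼ ln(0.816) = 0.050835.
d = 0.158727 + 0.050835 = 0.209562.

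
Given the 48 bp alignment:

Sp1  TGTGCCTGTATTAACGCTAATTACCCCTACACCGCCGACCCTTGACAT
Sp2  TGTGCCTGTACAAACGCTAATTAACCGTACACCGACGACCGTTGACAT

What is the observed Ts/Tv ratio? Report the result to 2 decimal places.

0.20

Transitions are A↔G and C↔T; transversions are all other mismatches.
Transitions: 1. Transversions: 5.
R = 1/5 = 0.20.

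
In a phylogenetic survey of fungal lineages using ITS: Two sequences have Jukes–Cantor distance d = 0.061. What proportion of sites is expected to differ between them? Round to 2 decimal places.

0.06

p = (3/4)(1 − e^(−4d/3)) = 0.75 × (1 − e^(-0.081333)) = 0.75 × (1 − 0.921887) = 0.058585.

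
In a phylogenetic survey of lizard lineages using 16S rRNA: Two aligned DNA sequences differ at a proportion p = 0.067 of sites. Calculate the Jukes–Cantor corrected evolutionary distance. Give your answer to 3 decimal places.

0.070

d = −(3/4) ln(1 − 4p/3) = −0.75 ln(1 − 0.089333) = −0.75 ln(0.910667)
  = −0.75 × (-0.093578) = 0.070184 substitutions/site.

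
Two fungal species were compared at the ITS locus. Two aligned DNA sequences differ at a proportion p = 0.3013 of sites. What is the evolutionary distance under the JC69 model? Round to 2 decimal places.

0.39

d = −(3/4) ln(1 − 4p/3) = −0.75 ln(1 − 0.401733) = −0.75 ln(0.598267)
  = −0.75 × (-0.513718) = 0.385289 substitutions/site.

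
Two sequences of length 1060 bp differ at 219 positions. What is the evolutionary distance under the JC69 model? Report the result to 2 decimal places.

p = 219/1060 ≈ 0.206604.
d = −(3/4) ln(1 − 4p/3) = −0.75 ln(1 − 0.275472) = −0.75 ln(0.724528)
  = −0.75 × (-0.322235) = 0.241676 substitutions/site.

0.24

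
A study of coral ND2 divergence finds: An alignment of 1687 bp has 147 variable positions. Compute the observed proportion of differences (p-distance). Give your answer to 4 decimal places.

p = 147/1687 = 0.087136… ≈ 0.0871 (to 4 d.p.).

0.0871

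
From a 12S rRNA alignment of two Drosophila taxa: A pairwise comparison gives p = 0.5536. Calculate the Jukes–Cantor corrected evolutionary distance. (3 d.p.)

1.005

d = −(3/4) ln(1 − 4p/3) = −0.75 ln(1 − 0.738133) = −0.75 ln(0.261867)
  = −0.75 × (-1.339919) = 1.004939 substitutions/site.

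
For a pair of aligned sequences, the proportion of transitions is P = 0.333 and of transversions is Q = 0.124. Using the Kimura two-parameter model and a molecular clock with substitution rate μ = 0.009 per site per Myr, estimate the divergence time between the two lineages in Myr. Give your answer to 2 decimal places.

47.31

Under the Kimura two-parameter model, d = −½ ln(1 − 2P − Q) − ¼ ln(1 − 2Q).
1 − 2P − Q = 0.21, giving −½ ln(0.21) = 0.780324.
1 − 2Q = 0.752, giving −¼ ln(0.752) = 0.071255.
d = 0.780324 + 0.071255 = 0.851579.
Under a molecular clock d = 2μt, so t = d/(2μ) = 0.851579 / (2 × 0.009) = 47.31 Myr.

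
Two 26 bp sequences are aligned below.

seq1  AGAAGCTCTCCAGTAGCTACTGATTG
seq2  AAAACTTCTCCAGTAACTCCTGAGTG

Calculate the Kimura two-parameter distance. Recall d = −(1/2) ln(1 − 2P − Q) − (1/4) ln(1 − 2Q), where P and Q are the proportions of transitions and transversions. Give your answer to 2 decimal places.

Of 26 sites, 3 differences are transitions and 3 are transversions, so P = 3/26 ≈ 0.115385 and Q = 3/26 ≈ 0.115385.
Under the Kimura two-parameter model, d = −½ ln(1 − 2P − Q) − ¼ ln(1 − 2Q).
1 − 2P − Q = 0.653845, giving −½ ln(0.653845) = 0.212442.
1 − 2Q = 0.76923, giving −¼ ln(0.76923) = 0.065591.
d = 0.212442 + 0.065591 = 0.278033.

0.28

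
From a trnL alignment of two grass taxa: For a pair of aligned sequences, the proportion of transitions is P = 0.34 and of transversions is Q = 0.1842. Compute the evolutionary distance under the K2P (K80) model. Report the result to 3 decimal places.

Under the Kimura two-parameter model, d = −½ ln(1 − 2P − Q) − ¼ ln(1 − 2Q).
1 − 2P − Q = 0.1358, giving −½ ln(0.1358) = 0.998286.
1 − 2Q = 0.6316, giving −¼ ln(0.6316) = 0.114875.
d = 0.998286 + 0.114875 = 1.113161.

1.113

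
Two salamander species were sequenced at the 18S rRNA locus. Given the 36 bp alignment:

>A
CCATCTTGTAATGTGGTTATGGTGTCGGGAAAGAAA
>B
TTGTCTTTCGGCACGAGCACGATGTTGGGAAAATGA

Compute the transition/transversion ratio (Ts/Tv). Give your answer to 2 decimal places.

Transitions are A↔G and C↔T; transversions are all other mismatches.
Transitions: 16. Transversions: 3.
R = 16/3 = 5.333333… ≈ 5.33 (to 2 d.p.).

5.33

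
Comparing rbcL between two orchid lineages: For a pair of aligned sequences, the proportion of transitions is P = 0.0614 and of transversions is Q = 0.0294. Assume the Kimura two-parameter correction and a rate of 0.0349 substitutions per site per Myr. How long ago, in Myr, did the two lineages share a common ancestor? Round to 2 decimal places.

1.40

Under the Kimura two-parameter model, d = −½ ln(1 − 2P − Q) − ¼ ln(1 − 2Q).
1 − 2P − Q = 0.8478, giving −½ ln(0.8478) = 0.082555.
1 − 2Q = 0.9412, giving −¼ ln(0.9412) = 0.015150.
d = 0.082555 + 0.015150 = 0.097705.
Under a molecular clock d = 2μt, so t = d/(2μ) = 0.097705 / (2 × 0.0349) = 1.40 Myr.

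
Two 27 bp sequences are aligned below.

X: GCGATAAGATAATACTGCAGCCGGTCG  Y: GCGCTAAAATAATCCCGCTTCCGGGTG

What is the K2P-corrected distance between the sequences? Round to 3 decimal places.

0.377

Of 27 sites, 3 differences are transitions and 5 are transversions, so P = 3/27 ≈ 0.111111 and Q = 5/27 ≈ 0.185185.
Under the Kimura two-parameter model, d = −½ ln(1 − 2P − Q) − ¼ ln(1 − 2Q).
1 − 2P − Q = 0.592593, giving −½ ln(0.592593) = 0.261624.
1 − 2Q = 0.62963, giving −¼ ln(0.62963) = 0.115656.
d = 0.261624 + 0.115656 = 0.377280.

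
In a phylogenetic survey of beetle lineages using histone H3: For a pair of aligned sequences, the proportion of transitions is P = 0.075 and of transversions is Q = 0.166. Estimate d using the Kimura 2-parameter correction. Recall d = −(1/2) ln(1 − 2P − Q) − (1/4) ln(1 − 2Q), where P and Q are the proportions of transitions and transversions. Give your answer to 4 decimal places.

0.2908

Under the Kimura two-parameter model, d = −½ ln(1 − 2P − Q) − ¼ ln(1 − 2Q).
1 − 2P − Q = 0.684, giving −½ ln(0.684) = 0.189899.
1 − 2Q = 0.668, giving −¼ ln(0.668) = 0.100867.
d = 0.189899 + 0.100867 = 0.290766.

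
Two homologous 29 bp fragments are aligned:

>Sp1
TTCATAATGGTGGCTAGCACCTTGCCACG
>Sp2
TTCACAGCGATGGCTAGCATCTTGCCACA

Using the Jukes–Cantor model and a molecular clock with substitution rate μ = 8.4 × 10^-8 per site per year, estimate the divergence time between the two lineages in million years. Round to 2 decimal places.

The sequences differ at 6 of 29 sites (5, 7, 8, 10, 20, 29), so p = 6/29 ≈ 0.206897.
d = −(3/4) ln(1 − 4p/3) = −0.75 ln(1 − 0.275863) = −0.75 ln(0.724137)
  = −0.75 × (-0.322775) = 0.242081 substitutions/site.
Under a molecular clock d = 2μt, so t = d/(2μ) = 0.242081 / (2 × 8.4 × 10^-8) = 1.44 million years.

1.44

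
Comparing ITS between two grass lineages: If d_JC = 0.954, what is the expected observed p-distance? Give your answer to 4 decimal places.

0.5398

p = (3/4)(1 − e^(−4d/3)) = 0.75 × (1 − e^(-1.272)) = 0.75 × (1 − 0.280271) = 0.539797.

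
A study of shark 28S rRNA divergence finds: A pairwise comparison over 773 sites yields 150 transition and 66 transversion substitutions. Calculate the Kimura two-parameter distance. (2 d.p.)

0.37

P = 150/773 ≈ 0.194049 and Q = 66/773 ≈ 0.085382.
Under the Kimura two-parameter model, d = −½ ln(1 − 2P − Q) − ¼ ln(1 − 2Q).
1 − 2P − Q = 0.52652, giving −½ ln(0.52652) = 0.320733.
1 − 2Q = 0.829236, giving −¼ ln(0.829236) = 0.046813.
d = 0.320733 + 0.046813 = 0.367546.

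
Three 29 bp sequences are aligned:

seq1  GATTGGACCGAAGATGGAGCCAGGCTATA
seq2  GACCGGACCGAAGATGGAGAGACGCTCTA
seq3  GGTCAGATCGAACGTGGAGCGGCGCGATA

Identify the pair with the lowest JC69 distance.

seq1–seq2: 6/29 differ, p = 0.207, d = 0.242.
seq1–seq3: 10/29 differ, p = 0.345, d = 0.462.
seq2–seq3: 10/29 differ, p = 0.345, d = 0.462.
The smallest distance is between seq1 and seq2.

seq1 and seq2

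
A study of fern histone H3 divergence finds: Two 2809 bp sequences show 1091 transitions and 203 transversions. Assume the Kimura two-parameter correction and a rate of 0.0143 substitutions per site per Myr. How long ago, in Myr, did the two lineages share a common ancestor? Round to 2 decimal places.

P = 1091/2809 ≈ 0.388394 and Q = 203/2809 ≈ 0.072268.
Under the Kimura two-parameter model, d = −½ ln(1 − 2P − Q) − ¼ ln(1 − 2Q).
1 − 2P − Q = 0.150944, giving −½ ln(0.150944) = 0.945423.
1 − 2Q = 0.855464, giving −¼ ln(0.855464) = 0.039028.
d = 0.945423 + 0.039028 = 0.984451.
Under a molecular clock d = 2μt, so t = d/(2μ) = 0.984451 / (2 × 0.0143) = 34.42 Myr.

34.42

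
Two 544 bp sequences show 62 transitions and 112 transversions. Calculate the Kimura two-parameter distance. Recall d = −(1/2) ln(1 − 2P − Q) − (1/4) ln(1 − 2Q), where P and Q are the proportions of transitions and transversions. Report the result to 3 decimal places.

P = 62/544 ≈ 0.113971 and Q = 112/544 ≈ 0.205882.
Under the Kimura two-parameter model, d = −½ ln(1 − 2P − Q) − ¼ ln(1 − 2Q).
1 − 2P − Q = 0.566176, giving −½ ln(0.566176) = 0.284425.
1 − 2Q = 0.588236, giving −¼ ln(0.588236) = 0.132657.
d = 0.284425 + 0.132657 = 0.417082.

0.417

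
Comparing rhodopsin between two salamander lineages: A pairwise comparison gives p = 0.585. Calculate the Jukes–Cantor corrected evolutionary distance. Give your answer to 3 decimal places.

1.136

d = −(3/4) ln(1 − 4p/3) = −0.75 ln(1 − 0.78) = −0.75 ln(0.22)
  = −0.75 × (-1.514128) = 1.135596 substitutions/site.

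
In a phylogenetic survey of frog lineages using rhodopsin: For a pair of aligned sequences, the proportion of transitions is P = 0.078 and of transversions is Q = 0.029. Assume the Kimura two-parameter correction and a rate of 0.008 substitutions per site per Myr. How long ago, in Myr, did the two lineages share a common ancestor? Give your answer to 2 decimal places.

Under the Kimura two-parameter model, d = −½ ln(1 − 2P − Q) − ¼ ln(1 − 2Q).
1 − 2P − Q = 0.815, giving −½ ln(0.815) = 0.102284.
1 − 2Q = 0.942, giving −¼ ln(0.942) = 0.014938.
d = 0.102284 + 0.014938 = 0.117222.
Under a molecular clock d = 2μt, so t = d/(2μ) = 0.117222 / (2 × 0.008) = 7.33 Myr.

7.33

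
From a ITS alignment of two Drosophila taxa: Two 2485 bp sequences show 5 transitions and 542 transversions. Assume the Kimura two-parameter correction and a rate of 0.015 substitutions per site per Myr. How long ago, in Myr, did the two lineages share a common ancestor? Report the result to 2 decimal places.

P = 5/2485 ≈ 0.002012 and Q = 542/2485 ≈ 0.218109.
Under the Kimura two-parameter model, d = −½ ln(1 − 2P − Q) − ¼ ln(1 − 2Q).
1 − 2P − Q = 0.777867, giving −½ ln(0.777867) = 0.125600.
1 − 2Q = 0.563782, giving −¼ ln(0.563782) = 0.143272.
d = 0.125600 + 0.143272 = 0.268872.
Under a molecular clock d = 2μt, so t = d/(2μ) = 0.268872 / (2 × 0.015) = 8.96 Myr.

8.96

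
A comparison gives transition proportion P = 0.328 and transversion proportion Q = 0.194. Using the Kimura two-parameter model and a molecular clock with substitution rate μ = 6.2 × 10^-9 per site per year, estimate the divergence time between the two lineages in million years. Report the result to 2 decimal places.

Under the Kimura two-parameter model, d = −½ ln(1 − 2P − Q) − ¼ ln(1 − 2Q).
1 − 2P − Q = 0.15, giving −½ ln(0.15) = 0.948560.
1 − 2Q = 0.612, giving −¼ ln(0.612) = 0.122756.
d = 0.948560 + 0.122756 = 1.071316.
Under a molecular clock d = 2μt, so t = d/(2μ) = 1.071316 / (2 × 6.2 × 10^-9) = 86.40 million years.

86.40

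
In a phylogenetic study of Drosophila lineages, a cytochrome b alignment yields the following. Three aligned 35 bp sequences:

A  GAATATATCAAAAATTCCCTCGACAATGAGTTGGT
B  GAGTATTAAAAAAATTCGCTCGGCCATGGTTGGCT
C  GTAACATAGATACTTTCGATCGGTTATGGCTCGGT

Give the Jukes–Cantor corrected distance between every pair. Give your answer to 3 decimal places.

A–B: 11/35 sites differ → p ≈ 0.314286, d = −0.75 ln(1 − 0.419048) = 0.407315 ≈ 0.407.
A–C: 18/35 sites differ → p ≈ 0.514286, d = −0.75 ln(1 − 0.685715) = 0.868091 ≈ 0.868.
B–C: 15/35 sites differ → p ≈ 0.428571, d = −0.75 ln(1 − 0.571428) = 0.635472 ≈ 0.635.

d(A,B) = 0.407, d(A,C) = 0.868, d(B,C) = 0.635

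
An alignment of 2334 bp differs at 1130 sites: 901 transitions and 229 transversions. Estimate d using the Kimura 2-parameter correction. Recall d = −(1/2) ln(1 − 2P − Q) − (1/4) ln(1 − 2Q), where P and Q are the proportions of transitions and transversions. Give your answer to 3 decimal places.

1.075

P = 901/2334 ≈ 0.386033 and Q = 229/2334 ≈ 0.098115.
Under the Kimura two-parameter model, d = −½ ln(1 − 2P − Q) − ¼ ln(1 − 2Q).
1 − 2P − Q = 0.129819, giving −½ ln(0.129819) = 1.020807.
1 − 2Q = 0.80377, giving −¼ ln(0.80377) = 0.054611.
d = 1.020807 + 0.054611 = 1.075418.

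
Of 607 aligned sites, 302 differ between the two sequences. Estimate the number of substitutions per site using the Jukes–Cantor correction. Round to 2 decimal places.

0.82

p = 302/607 ≈ 0.497529.
d = −(3/4) ln(1 − 4p/3) = −0.75 ln(1 − 0.663372) = −0.75 ln(0.336628)
  = −0.75 × (-1.088777) = 0.816583 substitutions/site.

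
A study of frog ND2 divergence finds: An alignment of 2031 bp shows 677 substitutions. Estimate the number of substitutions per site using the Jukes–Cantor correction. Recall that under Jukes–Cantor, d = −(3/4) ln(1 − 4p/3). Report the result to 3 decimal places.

0.441

p = 677/2031 ≈ 0.333333.
d = −(3/4) ln(1 − 4p/3) = −0.75 ln(1 − 0.444444) = −0.75 ln(0.555556)
  = −0.75 × (-0.587786) = 0.440840 substitutions/site.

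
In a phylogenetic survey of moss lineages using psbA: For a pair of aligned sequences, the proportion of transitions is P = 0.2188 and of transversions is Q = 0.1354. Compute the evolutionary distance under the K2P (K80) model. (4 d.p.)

Under the Kimura two-parameter model, d = −½ ln(1 − 2P − Q) − ¼ ln(1 − 2Q).
1 − 2P − Q = 0.427, giving −½ ln(0.427) = 0.425486.
1 − 2Q = 0.7292, giving −¼ ln(0.7292) = 0.078952.
d = 0.425486 + 0.078952 = 0.504438.

0.5044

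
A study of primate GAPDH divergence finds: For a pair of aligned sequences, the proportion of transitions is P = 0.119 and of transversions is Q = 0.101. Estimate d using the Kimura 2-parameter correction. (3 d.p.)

0.263

Under the Kimura two-parameter model, d = −½ ln(1 − 2P − Q) − ¼ ln(1 − 2Q).
1 − 2P − Q = 0.661, giving −½ ln(0.661) = 0.207001.
1 − 2Q = 0.798, giving −¼ ln(0.798) = 0.056412.
d = 0.207001 + 0.056412 = 0.263413.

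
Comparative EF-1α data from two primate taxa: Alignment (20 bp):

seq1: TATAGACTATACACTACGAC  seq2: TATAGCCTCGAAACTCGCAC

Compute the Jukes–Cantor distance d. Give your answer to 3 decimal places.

The sequences differ at 7 of 20 sites (6, 9, 10, 12, 16, 17, 18), so p = 7/20 = 0.35.
d = −(3/4) ln(1 − 4p/3) = −0.75 ln(1 − 0.466667) = −0.75 ln(0.533333)
  = −0.75 × (-0.628609) = 0.471457 substitutions/site.

0.471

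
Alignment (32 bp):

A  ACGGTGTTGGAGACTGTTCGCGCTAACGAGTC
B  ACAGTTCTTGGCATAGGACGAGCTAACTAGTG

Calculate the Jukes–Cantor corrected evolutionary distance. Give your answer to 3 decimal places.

The sequences differ at 13 of 32 sites, so p = 13/32 = 0.40625.
d = −(3/4) ln(1 − 4p/3) = −0.75 ln(1 − 0.541667) = −0.75 ln(0.458333)
  = −0.75 × (-0.780159) = 0.585119 substitutions/site.

0.585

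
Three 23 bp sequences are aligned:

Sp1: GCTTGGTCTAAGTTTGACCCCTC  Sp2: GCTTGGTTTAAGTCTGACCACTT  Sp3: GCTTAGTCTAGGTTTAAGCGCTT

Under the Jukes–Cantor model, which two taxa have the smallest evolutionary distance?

Sp1 and Sp2

Sp1–Sp2: 4/23 differ, p = 0.174, d = 0.198.
Sp1–Sp3: 6/23 differ, p = 0.261, d = 0.321.
Sp2–Sp3: 7/23 differ, p = 0.304, d = 0.390.
The smallest distance is between Sp1 and Sp2.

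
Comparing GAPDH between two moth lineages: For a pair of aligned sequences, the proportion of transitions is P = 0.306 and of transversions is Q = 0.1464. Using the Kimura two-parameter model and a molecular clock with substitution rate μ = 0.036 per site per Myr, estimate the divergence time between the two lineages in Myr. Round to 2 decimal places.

11.07

Under the Kimura two-parameter model, d = −½ ln(1 − 2P − Q) − ¼ ln(1 − 2Q).
1 − 2P − Q = 0.2416, giving −½ ln(0.2416) = 0.710236.
1 − 2Q = 0.7072, giving −¼ ln(0.7072) = 0.086610.
d = 0.710236 + 0.086610 = 0.796846.
Under a molecular clock d = 2μt, so t = d/(2μ) = 0.796846 / (2 × 0.036) = 11.07 Myr.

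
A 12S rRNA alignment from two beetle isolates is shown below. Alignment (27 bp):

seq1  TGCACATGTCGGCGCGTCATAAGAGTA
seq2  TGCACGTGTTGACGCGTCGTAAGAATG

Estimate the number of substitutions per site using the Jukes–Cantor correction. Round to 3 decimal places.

The sequences differ at 6 of 27 sites (6, 10, 12, 19, 25, 27), so p = 6/27 ≈ 0.222222.
d = −(3/4) ln(1 − 4p/3) = −0.75 ln(1 − 0.296296) = −0.75 ln(0.703704)
  = −0.75 × (-0.351397) = 0.263548 substitutions/site.

0.264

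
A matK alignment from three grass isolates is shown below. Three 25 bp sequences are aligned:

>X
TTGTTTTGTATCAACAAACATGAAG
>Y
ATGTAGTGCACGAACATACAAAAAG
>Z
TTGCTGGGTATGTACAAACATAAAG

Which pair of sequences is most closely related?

X–Y: 9/25 differ, p = 0.360, d = 0.490.
X–Z: 6/25 differ, p = 0.240, d = 0.289.
Y–Z: 9/25 differ, p = 0.360, d = 0.490.
The smallest distance is between X and Z.

X and Z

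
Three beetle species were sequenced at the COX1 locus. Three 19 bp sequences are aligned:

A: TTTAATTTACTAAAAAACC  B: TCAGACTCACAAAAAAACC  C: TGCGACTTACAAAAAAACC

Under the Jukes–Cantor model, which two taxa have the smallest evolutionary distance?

A–B: 6/19 differ, p = 0.316, d = 0.410.
A–C: 5/19 differ, p = 0.263, d = 0.324.
B–C: 3/19 differ, p = 0.158, d = 0.177.
The smallest distance is between B and C.

B and C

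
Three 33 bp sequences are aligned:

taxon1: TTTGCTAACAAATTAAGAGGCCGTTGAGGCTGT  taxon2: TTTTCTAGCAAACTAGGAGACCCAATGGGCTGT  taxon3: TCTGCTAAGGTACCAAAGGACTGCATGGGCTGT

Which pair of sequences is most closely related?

taxon1–taxon2: 10/33 differ, p = 0.303, d = 0.388.
taxon1–taxon3: 14/33 differ, p = 0.424, d = 0.625.
taxon2–taxon3: 13/33 differ, p = 0.394, d = 0.559.
The smallest distance is between taxon1 and taxon2.

taxon1 and taxon2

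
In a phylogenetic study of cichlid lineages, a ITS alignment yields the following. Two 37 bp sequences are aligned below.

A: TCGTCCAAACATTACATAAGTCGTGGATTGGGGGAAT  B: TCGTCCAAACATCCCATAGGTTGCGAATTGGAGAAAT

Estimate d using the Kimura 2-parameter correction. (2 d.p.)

0.27

Of 37 sites, 7 differences are transitions and 1 are transversions, so P = 7/37 ≈ 0.189189 and Q = 1/37 ≈ 0.027027.
Under the Kimura two-parameter model, d = −½ ln(1 − 2P − Q) − ¼ ln(1 − 2Q).
1 − 2P − Q = 0.594595, giving −½ ln(0.594595) = 0.259937.
1 − 2Q = 0.945946, giving −¼ ln(0.945946) = 0.013892.
d = 0.259937 + 0.013892 = 0.273829.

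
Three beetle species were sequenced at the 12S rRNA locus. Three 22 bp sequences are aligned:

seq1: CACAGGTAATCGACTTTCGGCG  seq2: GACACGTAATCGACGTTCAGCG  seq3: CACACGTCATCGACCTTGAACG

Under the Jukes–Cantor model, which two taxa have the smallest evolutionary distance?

seq1–seq2: 4/22 differ, p = 0.182, d = 0.208.
seq1–seq3: 6/22 differ, p = 0.273, d = 0.339.
seq2–seq3: 5/22 differ, p = 0.227, d = 0.271.
The smallest distance is between seq1 and seq2.

seq1 and seq2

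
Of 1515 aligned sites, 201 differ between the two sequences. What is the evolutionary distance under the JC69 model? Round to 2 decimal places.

p = 201/1515 ≈ 0.132673.
d = −(3/4) ln(1 − 4p/3) = −0.75 ln(1 − 0.176897) = −0.75 ln(0.823103)
  = −0.75 × (-0.194674) = 0.146006 substitutions/site.

0.15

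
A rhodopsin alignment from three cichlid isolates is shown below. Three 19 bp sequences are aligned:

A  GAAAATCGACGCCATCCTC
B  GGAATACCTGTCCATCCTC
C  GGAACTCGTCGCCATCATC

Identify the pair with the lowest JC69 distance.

A and C

A–B: 7/19 differ, p = 0.368, d = 0.507.
A–C: 4/19 differ, p = 0.211, d = 0.247.
B–C: 6/19 differ, p = 0.316, d = 0.410.
The smallest distance is between A and C.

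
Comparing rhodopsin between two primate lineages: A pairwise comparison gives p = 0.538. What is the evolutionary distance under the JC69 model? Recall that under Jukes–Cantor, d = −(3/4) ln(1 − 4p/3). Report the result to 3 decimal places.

0.948

d = −(3/4) ln(1 − 4p/3) = −0.75 ln(1 − 0.717333) = −0.75 ln(0.282667)
  = −0.75 × (-1.263486) = 0.947615 substitutions/site.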